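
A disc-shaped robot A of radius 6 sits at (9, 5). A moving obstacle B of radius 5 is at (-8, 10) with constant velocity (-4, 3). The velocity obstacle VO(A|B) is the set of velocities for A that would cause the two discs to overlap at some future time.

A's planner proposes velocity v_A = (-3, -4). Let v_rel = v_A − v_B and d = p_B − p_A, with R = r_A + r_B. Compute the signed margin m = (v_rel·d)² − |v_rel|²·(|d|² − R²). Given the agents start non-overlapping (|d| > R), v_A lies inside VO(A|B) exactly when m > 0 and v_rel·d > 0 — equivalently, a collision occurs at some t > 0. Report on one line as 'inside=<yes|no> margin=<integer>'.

d = (-17, 5),  |d|² = 314;  R = 6+5 = 11,  c = 314−11² = 193
v_rel = (1, -7),  |v_rel|² = 50;  v_rel·d = (1)·(-17) + (-7)·(5) = -52
50·t² + 104·t + 193 = 0  ⇒  m = (-52)² − 50·193 = -6946
m = -6946 < 0,  v_rel·d = -52 < 0  ⇒  outside

inside=no margin=-6946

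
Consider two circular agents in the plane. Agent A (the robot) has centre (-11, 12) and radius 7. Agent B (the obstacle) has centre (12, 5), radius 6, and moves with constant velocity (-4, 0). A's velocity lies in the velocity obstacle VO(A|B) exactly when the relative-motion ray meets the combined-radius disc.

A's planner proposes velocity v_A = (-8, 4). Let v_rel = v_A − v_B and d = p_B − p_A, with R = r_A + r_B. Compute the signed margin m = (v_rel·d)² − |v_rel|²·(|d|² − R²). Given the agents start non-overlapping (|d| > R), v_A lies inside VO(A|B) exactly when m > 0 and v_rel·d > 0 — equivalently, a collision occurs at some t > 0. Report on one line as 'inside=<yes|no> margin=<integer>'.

d = (23, -7),  |d|² = 578;  R = 7+6 = 13,  c = 578−13² = 409
v_rel = (-4, 4),  |v_rel|² = 32;  v_rel·d = (-4)·(23) + (4)·(-7) = -120
32·t² + 240·t + 409 = 0  ⇒  m = (-120)² − 32·409 = 1312
m = 1312 > 0,  v_rel·d = -120 < 0  ⇒  outside

inside=no margin=1312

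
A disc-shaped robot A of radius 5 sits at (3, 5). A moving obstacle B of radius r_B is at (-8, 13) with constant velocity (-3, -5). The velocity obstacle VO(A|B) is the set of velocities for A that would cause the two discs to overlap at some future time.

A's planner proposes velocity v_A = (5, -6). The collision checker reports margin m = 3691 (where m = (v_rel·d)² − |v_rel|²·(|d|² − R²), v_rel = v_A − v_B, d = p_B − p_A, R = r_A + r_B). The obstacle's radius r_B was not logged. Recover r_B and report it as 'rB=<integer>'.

m = 3691
d = (-11, 8);  v_rel = (8, -1),  |v_rel|² = 65
v_rel×d = (8)·(8) − (-1)·(-11) = 53
since m = R²·65 − 53²:  R² = (2809 + 3691) / 65 = 100
R = √100 = 10  ⇒  r_B = 10 − 5 = 5

rB=5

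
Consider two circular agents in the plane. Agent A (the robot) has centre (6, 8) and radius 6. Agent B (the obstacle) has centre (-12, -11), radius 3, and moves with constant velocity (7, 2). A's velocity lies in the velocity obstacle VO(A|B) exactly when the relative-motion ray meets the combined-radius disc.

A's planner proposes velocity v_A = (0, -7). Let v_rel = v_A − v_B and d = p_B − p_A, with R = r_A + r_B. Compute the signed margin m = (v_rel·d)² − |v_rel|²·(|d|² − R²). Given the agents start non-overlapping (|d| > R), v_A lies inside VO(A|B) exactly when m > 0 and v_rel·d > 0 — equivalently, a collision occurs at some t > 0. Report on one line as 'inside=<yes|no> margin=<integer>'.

d = (-18, -19),  |d|² = 685;  R = 6+3 = 9,  c = 685−9² = 604
v_rel = (-7, -9),  |v_rel|² = 130;  v_rel·d = (-7)·(-18) + (-9)·(-19) = 297
130·t² − 594·t + 604 = 0  ⇒  m = 297² − 130·604 = 9689
m = 9689 > 0,  v_rel·d = 297 > 0  ⇒  inside

inside=yes margin=9689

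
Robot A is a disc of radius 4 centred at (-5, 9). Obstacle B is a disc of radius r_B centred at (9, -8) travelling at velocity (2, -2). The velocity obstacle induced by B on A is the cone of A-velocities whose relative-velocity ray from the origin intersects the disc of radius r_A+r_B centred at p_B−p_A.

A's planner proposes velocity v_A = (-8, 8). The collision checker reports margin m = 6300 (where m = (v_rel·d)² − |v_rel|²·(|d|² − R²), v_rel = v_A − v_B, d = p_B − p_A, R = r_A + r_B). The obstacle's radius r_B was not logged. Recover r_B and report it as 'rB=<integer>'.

m = 6300
d = (14, -17);  v_rel = (-10, 10),  |v_rel|² = 200
v_rel×d = (-10)·(-17) − (10)·(14) = 30
since m = R²·200 − 30²:  R² = (900 + 6300) / 200 = 36
R = √36 = 6  ⇒  r_B = 6 − 4 = 2

rB=2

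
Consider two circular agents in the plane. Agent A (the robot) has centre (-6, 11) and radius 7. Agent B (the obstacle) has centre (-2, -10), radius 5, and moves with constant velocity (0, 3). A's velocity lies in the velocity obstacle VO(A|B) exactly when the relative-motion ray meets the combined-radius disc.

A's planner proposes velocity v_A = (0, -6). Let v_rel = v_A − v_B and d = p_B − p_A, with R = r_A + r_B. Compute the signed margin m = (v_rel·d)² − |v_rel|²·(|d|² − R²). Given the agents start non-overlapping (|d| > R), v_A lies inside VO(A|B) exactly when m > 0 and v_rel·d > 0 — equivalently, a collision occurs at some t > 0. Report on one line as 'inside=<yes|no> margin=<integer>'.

d = (4, -21),  |d|² = 457;  R = 7+5 = 12,  c = 457−12² = 313
v_rel = (0, -9),  |v_rel|² = 81;  v_rel·d = (0)·(4) + (-9)·(-21) = 189
81·t² − 378·t + 313 = 0  ⇒  m = 189² − 81·313 = 10368
m = 10368 > 0,  v_rel·d = 189 > 0  ⇒  inside

inside=yes margin=10368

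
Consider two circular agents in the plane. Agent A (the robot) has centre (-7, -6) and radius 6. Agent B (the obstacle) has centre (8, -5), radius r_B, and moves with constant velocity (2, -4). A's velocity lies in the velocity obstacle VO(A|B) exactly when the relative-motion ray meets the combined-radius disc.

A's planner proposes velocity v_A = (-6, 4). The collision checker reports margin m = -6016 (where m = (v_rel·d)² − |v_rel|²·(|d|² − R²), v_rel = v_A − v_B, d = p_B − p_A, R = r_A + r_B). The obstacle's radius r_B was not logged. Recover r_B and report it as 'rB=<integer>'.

m = -6016
d = (15, 1);  v_rel = (-8, 8),  |v_rel|² = 128
v_rel×d = (-8)·(1) − (8)·(15) = -128
since m = R²·128 − (-128)²:  R² = (16384 + -6016) / 128 = 81
R = √81 = 9  ⇒  r_B = 9 − 6 = 3

rB=3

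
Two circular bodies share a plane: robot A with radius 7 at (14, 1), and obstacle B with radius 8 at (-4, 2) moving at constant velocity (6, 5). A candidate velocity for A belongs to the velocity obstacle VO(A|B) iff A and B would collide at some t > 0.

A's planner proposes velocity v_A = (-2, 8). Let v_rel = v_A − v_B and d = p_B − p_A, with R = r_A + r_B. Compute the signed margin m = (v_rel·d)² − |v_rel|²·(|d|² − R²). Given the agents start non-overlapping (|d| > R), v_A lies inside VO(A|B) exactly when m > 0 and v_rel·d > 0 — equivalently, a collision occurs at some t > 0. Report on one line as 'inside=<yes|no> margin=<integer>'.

d = (-18, 1),  |d|² = 325;  R = 7+8 = 15,  c = 325−15² = 100
v_rel = (-8, 3),  |v_rel|² = 73;  v_rel·d = (-8)·(-18) + (3)·(1) = 147
73·t² − 294·t + 100 = 0  ⇒  m = 147² − 73·100 = 14309
m = 14309 > 0,  v_rel·d = 147 > 0  ⇒  inside

inside=yes margin=14309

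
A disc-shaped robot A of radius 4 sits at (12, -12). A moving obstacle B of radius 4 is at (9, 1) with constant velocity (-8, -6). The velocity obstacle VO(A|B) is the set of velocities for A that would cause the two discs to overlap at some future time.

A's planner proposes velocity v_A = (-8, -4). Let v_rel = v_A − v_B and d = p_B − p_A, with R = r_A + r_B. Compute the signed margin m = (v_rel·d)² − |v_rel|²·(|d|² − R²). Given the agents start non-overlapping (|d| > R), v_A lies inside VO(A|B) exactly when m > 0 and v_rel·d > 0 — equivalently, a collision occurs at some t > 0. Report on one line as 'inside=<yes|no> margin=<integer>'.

d = (-3, 13),  |d|² = 178;  R = 4+4 = 8,  c = 178−8² = 114
v_rel = (0, 2),  |v_rel|² = 4;  v_rel·d = (0)·(-3) + (2)·(13) = 26
4·t² − 52·t + 114 = 0  ⇒  m = 26² − 4·114 = 220
m = 220 > 0,  v_rel·d = 26 > 0  ⇒  inside

inside=yes margin=220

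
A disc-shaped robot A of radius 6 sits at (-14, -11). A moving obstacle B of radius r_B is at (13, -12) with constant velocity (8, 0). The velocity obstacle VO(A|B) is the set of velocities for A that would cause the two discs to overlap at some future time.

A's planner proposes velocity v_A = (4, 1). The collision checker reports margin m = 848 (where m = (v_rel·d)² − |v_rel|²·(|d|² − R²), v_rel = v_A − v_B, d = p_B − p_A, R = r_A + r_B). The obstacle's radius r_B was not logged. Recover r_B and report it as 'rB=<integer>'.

m = 848
d = (27, -1);  v_rel = (-4, 1),  |v_rel|² = 17
v_rel×d = (-4)·(-1) − (1)·(27) = -23
since m = R²·17 − (-23)²:  R² = (529 + 848) / 17 = 81
R = √81 = 9  ⇒  r_B = 9 − 6 = 3

rB=3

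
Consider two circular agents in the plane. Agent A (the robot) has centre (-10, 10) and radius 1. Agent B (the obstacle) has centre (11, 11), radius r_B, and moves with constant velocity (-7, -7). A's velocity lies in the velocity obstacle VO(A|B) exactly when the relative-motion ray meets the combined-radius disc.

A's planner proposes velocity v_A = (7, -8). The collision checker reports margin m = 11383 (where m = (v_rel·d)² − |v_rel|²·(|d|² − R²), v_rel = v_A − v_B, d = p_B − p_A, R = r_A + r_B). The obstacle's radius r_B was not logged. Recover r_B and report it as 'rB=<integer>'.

m = 11383
d = (21, 1);  v_rel = (14, -1),  |v_rel|² = 197
v_rel×d = (14)·(1) − (-1)·(21) = 35
since m = R²·197 − 35²:  R² = (1225 + 11383) / 197 = 64
R = √64 = 8  ⇒  r_B = 8 − 1 = 7

rB=7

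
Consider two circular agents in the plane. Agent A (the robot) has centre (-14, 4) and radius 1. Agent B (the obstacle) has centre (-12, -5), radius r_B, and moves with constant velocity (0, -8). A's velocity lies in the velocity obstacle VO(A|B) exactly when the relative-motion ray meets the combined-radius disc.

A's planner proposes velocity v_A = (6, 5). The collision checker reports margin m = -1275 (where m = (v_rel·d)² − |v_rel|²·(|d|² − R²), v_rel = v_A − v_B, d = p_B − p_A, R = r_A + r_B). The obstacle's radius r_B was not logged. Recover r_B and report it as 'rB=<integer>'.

m = -1275
d = (2, -9);  v_rel = (6, 13),  |v_rel|² = 205
v_rel×d = (6)·(-9) − (13)·(2) = -80
since m = R²·205 − (-80)²:  R² = (6400 + -1275) / 205 = 25
R = √25 = 5  ⇒  r_B = 5 − 1 = 4

rB=4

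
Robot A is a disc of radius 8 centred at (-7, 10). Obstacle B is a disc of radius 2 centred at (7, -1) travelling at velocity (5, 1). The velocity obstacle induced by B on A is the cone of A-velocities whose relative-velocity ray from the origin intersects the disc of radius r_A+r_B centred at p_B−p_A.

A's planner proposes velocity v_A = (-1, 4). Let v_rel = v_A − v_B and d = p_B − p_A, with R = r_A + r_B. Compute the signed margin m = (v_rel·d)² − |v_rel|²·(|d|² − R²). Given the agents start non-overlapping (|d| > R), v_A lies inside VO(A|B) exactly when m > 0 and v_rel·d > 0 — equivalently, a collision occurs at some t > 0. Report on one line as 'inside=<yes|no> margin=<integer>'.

d = (14, -11),  |d|² = 317;  R = 8+2 = 10,  c = 317−10² = 217
v_rel = (-6, 3),  |v_rel|² = 45;  v_rel·d = (-6)·(14) + (3)·(-11) = -117
45·t² + 234·t + 217 = 0  ⇒  m = (-117)² − 45·217 = 3924
m = 3924 > 0,  v_rel·d = -117 < 0  ⇒  outside

inside=no margin=3924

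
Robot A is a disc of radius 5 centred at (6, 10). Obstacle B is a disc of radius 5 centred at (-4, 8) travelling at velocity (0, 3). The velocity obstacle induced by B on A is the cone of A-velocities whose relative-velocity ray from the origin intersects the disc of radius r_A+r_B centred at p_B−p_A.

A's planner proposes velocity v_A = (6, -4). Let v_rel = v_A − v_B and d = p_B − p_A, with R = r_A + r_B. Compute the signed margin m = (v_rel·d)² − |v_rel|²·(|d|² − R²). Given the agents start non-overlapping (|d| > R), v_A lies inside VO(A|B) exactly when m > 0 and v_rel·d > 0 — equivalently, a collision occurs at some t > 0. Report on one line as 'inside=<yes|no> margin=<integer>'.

d = (-10, -2),  |d|² = 104;  R = 5+5 = 10,  c = 104−10² = 4
v_rel = (6, -7),  |v_rel|² = 85;  v_rel·d = (6)·(-10) + (-7)·(-2) = -46
85·t² + 92·t + 4 = 0  ⇒  m = (-46)² − 85·4 = 1776
m = 1776 > 0,  v_rel·d = -46 < 0  ⇒  outside

inside=no margin=1776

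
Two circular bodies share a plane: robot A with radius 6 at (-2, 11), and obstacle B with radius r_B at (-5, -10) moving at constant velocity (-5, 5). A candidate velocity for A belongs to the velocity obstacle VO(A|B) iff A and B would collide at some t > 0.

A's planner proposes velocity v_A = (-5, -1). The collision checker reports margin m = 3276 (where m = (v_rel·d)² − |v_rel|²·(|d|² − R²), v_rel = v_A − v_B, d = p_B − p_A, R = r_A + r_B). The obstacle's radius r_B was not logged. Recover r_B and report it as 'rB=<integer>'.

m = 3276
d = (-3, -21);  v_rel = (0, -6),  |v_rel|² = 36
v_rel×d = (0)·(-21) − (-6)·(-3) = -18
since m = R²·36 − (-18)²:  R² = (324 + 3276) / 36 = 100
R = √100 = 10  ⇒  r_B = 10 − 6 = 4

rB=4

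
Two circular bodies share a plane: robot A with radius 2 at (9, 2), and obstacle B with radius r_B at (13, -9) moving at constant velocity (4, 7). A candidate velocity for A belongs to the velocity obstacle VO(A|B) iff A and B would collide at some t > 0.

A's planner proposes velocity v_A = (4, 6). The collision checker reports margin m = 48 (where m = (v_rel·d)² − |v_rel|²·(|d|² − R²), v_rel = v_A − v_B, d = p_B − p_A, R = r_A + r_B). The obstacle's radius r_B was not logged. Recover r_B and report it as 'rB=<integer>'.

m = 48
d = (4, -11);  v_rel = (0, -1),  |v_rel|² = 1
v_rel×d = (0)·(-11) − (-1)·(4) = 4
since m = R²·1 − 4²:  R² = (16 + 48) / 1 = 64
R = √64 = 8  ⇒  r_B = 8 − 2 = 6

rB=6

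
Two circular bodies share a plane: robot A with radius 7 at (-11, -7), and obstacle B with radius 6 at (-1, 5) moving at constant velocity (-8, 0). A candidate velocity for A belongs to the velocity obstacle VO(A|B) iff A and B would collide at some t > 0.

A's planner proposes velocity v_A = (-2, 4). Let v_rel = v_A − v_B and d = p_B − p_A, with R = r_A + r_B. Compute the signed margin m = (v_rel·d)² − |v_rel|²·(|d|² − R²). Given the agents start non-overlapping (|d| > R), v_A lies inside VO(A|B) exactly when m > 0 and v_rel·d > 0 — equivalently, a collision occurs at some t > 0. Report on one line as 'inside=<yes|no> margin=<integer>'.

d = (10, 12),  |d|² = 244;  R = 7+6 = 13,  c = 244−13² = 75
v_rel = (6, 4),  |v_rel|² = 52;  v_rel·d = (6)·(10) + (4)·(12) = 108
52·t² − 216·t + 75 = 0  ⇒  m = 108² − 52·75 = 7764
m = 7764 > 0,  v_rel·d = 108 > 0  ⇒  inside

inside=yes margin=7764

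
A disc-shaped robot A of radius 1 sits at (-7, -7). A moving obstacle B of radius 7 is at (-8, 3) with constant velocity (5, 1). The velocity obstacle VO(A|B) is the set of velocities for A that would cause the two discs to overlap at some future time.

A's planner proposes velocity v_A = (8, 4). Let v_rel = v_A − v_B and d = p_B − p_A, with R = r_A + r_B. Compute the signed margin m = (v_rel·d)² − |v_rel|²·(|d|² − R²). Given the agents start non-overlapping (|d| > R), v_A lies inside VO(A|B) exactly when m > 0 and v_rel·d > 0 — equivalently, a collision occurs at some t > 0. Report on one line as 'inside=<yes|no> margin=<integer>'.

d = (-1, 10),  |d|² = 101;  R = 1+7 = 8,  c = 101−8² = 37
v_rel = (3, 3),  |v_rel|² = 18;  v_rel·d = (3)·(-1) + (3)·(10) = 27
18·t² − 54·t + 37 = 0  ⇒  m = 27² − 18·37 = 63
m = 63 > 0,  v_rel·d = 27 > 0  ⇒  inside

inside=yes margin=63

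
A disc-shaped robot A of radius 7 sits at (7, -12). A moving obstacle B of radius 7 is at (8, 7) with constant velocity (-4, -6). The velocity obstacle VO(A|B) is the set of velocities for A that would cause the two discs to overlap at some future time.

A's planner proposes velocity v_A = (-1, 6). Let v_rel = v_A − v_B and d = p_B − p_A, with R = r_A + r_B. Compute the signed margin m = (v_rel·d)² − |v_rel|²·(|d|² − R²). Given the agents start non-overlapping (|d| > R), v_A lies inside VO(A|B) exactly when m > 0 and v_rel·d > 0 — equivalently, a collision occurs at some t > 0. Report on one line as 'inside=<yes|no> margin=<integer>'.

d = (1, 19),  |d|² = 362;  R = 7+7 = 14,  c = 362−14² = 166
v_rel = (3, 12),  |v_rel|² = 153;  v_rel·d = (3)·(1) + (12)·(19) = 231
153·t² − 462·t + 166 = 0  ⇒  m = 231² − 153·166 = 27963
m = 27963 > 0,  v_rel·d = 231 > 0  ⇒  inside

inside=yes margin=27963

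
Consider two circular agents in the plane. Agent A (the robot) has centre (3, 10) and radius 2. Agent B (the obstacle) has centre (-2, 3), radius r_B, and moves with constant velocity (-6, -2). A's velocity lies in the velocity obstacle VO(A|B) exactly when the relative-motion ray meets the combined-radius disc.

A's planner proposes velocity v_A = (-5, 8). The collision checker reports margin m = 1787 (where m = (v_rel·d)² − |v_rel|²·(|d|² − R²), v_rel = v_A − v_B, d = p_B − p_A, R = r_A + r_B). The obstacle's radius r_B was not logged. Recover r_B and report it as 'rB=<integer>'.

m = 1787
d = (-5, -7);  v_rel = (1, 10),  |v_rel|² = 101
v_rel×d = (1)·(-7) − (10)·(-5) = 43
since m = R²·101 − 43²:  R² = (1849 + 1787) / 101 = 36
R = √36 = 6  ⇒  r_B = 6 − 2 = 4

rB=4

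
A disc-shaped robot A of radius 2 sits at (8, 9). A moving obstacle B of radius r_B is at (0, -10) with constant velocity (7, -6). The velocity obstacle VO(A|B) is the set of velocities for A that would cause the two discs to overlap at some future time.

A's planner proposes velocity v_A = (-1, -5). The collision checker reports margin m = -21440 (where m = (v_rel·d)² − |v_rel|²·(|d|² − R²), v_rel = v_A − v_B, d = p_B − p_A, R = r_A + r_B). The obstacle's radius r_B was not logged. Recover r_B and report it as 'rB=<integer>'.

m = -21440
d = (-8, -19);  v_rel = (-8, 1),  |v_rel|² = 65
v_rel×d = (-8)·(-19) − (1)·(-8) = 160
since m = R²·65 − 160²:  R² = (25600 + -21440) / 65 = 64
R = √64 = 8  ⇒  r_B = 8 − 2 = 6

rB=6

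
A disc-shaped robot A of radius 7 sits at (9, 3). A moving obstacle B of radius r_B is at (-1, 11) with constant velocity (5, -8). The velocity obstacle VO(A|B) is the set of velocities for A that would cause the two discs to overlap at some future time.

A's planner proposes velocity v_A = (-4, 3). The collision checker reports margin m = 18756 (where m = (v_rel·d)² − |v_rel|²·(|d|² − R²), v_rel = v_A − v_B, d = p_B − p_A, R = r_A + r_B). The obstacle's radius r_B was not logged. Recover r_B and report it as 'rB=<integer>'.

m = 18756
d = (-10, 8);  v_rel = (-9, 11),  |v_rel|² = 202
v_rel×d = (-9)·(8) − (11)·(-10) = 38
since m = R²·202 − 38²:  R² = (1444 + 18756) / 202 = 100
R = √100 = 10  ⇒  r_B = 10 − 7 = 3

rB=3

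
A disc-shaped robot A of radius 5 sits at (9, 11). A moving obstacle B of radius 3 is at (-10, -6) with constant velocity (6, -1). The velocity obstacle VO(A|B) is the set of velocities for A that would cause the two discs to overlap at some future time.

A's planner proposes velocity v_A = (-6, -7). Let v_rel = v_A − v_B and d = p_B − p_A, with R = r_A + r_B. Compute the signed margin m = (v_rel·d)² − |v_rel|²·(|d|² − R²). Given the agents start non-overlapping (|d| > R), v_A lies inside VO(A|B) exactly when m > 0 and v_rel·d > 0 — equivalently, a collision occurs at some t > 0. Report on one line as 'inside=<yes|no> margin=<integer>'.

d = (-19, -17),  |d|² = 650;  R = 5+3 = 8,  c = 650−8² = 586
v_rel = (-12, -6),  |v_rel|² = 180;  v_rel·d = (-12)·(-19) + (-6)·(-17) = 330
180·t² − 660·t + 586 = 0  ⇒  m = 330² − 180·586 = 3420
m = 3420 > 0,  v_rel·d = 330 > 0  ⇒  inside

inside=yes margin=3420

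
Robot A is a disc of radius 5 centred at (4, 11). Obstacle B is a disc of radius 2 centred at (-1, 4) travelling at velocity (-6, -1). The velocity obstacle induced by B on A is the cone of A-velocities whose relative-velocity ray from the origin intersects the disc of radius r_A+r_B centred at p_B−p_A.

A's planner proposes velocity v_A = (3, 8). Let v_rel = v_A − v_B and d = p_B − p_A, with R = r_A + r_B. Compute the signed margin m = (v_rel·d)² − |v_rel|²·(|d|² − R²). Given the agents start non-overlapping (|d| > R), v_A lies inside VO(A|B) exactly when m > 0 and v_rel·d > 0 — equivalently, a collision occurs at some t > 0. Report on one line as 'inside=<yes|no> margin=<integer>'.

d = (-5, -7),  |d|² = 74;  R = 5+2 = 7,  c = 74−7² = 25
v_rel = (9, 9),  |v_rel|² = 162;  v_rel·d = (9)·(-5) + (9)·(-7) = -108
162·t² + 216·t + 25 = 0  ⇒  m = (-108)² − 162·25 = 7614
m = 7614 > 0,  v_rel·d = -108 < 0  ⇒  outside

inside=no margin=7614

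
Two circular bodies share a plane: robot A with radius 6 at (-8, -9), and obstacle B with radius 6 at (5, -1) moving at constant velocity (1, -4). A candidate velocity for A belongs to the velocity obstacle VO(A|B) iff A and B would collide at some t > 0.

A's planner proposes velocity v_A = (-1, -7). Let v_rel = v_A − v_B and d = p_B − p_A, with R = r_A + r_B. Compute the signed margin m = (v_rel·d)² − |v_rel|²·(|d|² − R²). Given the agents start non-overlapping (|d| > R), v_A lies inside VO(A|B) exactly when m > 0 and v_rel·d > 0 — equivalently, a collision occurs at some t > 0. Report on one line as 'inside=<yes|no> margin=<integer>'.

d = (13, 8),  |d|² = 233;  R = 6+6 = 12,  c = 233−12² = 89
v_rel = (-2, -3),  |v_rel|² = 13;  v_rel·d = (-2)·(13) + (-3)·(8) = -50
13·t² + 100·t + 89 = 0  ⇒  m = (-50)² − 13·89 = 1343
m = 1343 > 0,  v_rel·d = -50 < 0  ⇒  outside

inside=no margin=1343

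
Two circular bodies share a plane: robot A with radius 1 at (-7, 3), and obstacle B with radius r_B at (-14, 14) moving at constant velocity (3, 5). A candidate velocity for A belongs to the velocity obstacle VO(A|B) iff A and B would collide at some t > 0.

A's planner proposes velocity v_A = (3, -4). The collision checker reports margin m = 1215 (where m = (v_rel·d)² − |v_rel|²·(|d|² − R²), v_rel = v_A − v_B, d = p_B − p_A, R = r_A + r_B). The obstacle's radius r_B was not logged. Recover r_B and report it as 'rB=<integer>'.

m = 1215
d = (-7, 11);  v_rel = (0, -9),  |v_rel|² = 81
v_rel×d = (0)·(11) − (-9)·(-7) = -63
since m = R²·81 − (-63)²:  R² = (3969 + 1215) / 81 = 64
R = √64 = 8  ⇒  r_B = 8 − 1 = 7

rB=7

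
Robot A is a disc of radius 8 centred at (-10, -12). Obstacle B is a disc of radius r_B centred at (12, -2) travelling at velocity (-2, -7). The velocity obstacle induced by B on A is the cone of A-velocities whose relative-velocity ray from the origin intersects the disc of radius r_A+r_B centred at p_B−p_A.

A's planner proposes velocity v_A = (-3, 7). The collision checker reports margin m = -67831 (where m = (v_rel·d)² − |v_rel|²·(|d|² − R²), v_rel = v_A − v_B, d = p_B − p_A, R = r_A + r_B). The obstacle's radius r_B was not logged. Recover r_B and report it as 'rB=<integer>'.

m = -67831
d = (22, 10);  v_rel = (-1, 14),  |v_rel|² = 197
v_rel×d = (-1)·(10) − (14)·(22) = -318
since m = R²·197 − (-318)²:  R² = (101124 + -67831) / 197 = 169
R = √169 = 13  ⇒  r_B = 13 − 8 = 5

rB=5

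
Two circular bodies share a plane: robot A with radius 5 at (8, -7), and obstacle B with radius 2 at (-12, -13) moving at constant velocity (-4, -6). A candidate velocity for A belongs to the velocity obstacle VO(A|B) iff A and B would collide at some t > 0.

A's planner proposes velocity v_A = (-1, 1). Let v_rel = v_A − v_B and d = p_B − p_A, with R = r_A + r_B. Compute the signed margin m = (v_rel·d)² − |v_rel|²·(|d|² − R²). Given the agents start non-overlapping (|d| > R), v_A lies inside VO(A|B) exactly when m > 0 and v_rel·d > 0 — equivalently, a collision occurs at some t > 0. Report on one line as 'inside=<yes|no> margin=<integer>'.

d = (-20, -6),  |d|² = 436;  R = 5+2 = 7,  c = 436−7² = 387
v_rel = (3, 7),  |v_rel|² = 58;  v_rel·d = (3)·(-20) + (7)·(-6) = -102
58·t² + 204·t + 387 = 0  ⇒  m = (-102)² − 58·387 = -12042
m = -12042 < 0,  v_rel·d = -102 < 0  ⇒  outside

inside=no margin=-12042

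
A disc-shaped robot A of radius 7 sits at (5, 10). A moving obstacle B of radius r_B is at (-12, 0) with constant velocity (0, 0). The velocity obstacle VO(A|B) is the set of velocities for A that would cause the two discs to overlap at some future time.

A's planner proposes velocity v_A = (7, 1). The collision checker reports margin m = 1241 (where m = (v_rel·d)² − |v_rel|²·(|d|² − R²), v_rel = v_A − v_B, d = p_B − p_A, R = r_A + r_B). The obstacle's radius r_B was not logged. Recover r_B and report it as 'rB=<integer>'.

m = 1241
d = (-17, -10);  v_rel = (7, 1),  |v_rel|² = 50
v_rel×d = (7)·(-10) − (1)·(-17) = -53
since m = R²·50 − (-53)²:  R² = (2809 + 1241) / 50 = 81
R = √81 = 9  ⇒  r_B = 9 − 7 = 2

rB=2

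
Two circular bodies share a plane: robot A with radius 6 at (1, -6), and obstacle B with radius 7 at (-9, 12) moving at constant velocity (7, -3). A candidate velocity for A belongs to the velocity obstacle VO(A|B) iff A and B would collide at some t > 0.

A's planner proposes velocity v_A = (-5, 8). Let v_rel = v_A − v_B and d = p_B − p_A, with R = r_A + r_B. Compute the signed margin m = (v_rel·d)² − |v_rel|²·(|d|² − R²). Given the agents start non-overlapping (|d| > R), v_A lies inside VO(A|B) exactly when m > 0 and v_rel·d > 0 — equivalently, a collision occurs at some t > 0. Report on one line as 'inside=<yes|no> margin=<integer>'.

d = (-10, 18),  |d|² = 424;  R = 6+7 = 13,  c = 424−13² = 255
v_rel = (-12, 11),  |v_rel|² = 265;  v_rel·d = (-12)·(-10) + (11)·(18) = 318
265·t² − 636·t + 255 = 0  ⇒  m = 318² − 265·255 = 33549
m = 33549 > 0,  v_rel·d = 318 > 0  ⇒  inside

inside=yes margin=33549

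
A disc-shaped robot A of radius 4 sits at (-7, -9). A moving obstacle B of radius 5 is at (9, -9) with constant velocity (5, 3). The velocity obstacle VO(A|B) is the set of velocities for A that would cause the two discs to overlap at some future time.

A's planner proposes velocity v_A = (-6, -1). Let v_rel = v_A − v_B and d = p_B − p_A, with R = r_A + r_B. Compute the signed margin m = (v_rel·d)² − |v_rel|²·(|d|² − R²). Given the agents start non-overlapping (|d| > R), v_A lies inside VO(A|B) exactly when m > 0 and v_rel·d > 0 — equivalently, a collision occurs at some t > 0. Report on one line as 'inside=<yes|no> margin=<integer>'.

d = (16, 0),  |d|² = 256;  R = 4+5 = 9,  c = 256−9² = 175
v_rel = (-11, -4),  |v_rel|² = 137;  v_rel·d = (-11)·(16) + (-4)·(0) = -176
137·t² + 352·t + 175 = 0  ⇒  m = (-176)² − 137·175 = 7001
m = 7001 > 0,  v_rel·d = -176 < 0  ⇒  outside

inside=no margin=7001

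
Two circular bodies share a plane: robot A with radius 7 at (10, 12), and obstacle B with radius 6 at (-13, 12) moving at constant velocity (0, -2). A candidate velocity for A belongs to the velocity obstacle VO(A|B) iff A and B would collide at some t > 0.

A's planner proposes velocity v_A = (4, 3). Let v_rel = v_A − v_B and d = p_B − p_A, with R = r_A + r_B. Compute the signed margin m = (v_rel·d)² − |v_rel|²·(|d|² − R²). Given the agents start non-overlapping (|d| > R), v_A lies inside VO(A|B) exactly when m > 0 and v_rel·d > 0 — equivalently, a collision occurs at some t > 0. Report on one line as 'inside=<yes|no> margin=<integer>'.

d = (-23, 0),  |d|² = 529;  R = 7+6 = 13,  c = 529−13² = 360
v_rel = (4, 5),  |v_rel|² = 41;  v_rel·d = (4)·(-23) + (5)·(0) = -92
41·t² + 184·t + 360 = 0  ⇒  m = (-92)² − 41·360 = -6296
m = -6296 < 0,  v_rel·d = -92 < 0  ⇒  outside

inside=no margin=-6296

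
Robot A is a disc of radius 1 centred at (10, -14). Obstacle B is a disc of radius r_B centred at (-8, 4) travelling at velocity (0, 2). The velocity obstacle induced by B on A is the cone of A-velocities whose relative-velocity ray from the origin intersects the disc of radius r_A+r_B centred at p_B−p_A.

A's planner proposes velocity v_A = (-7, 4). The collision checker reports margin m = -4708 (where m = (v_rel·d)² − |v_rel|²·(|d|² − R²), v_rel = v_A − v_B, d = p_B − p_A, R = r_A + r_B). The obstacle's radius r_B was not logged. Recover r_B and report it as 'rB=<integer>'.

m = -4708
d = (-18, 18);  v_rel = (-7, 2),  |v_rel|² = 53
v_rel×d = (-7)·(18) − (2)·(-18) = -90
since m = R²·53 − (-90)²:  R² = (8100 + -4708) / 53 = 64
R = √64 = 8  ⇒  r_B = 8 − 1 = 7

rB=7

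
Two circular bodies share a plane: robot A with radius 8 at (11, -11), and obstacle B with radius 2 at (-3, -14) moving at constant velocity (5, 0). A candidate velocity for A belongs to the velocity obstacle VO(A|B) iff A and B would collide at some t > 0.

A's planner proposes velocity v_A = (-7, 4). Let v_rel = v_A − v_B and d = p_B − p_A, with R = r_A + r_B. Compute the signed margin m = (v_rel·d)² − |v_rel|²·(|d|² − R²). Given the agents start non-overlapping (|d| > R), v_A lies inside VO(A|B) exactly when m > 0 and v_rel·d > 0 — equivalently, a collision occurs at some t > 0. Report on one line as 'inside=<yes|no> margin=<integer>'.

d = (-14, -3),  |d|² = 205;  R = 8+2 = 10,  c = 205−10² = 105
v_rel = (-12, 4),  |v_rel|² = 160;  v_rel·d = (-12)·(-14) + (4)·(-3) = 156
160·t² − 312·t + 105 = 0  ⇒  m = 156² − 160·105 = 7536
m = 7536 > 0,  v_rel·d = 156 > 0  ⇒  inside

inside=yes margin=7536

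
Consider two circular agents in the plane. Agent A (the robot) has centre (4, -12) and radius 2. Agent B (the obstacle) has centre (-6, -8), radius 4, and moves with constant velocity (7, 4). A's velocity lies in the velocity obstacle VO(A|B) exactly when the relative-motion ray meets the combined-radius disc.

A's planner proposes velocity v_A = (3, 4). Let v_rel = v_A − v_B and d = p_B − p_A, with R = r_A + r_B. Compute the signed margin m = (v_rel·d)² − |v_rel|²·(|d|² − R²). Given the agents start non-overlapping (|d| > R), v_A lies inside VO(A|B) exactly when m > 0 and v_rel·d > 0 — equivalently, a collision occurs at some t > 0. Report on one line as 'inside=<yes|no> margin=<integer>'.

d = (-10, 4),  |d|² = 116;  R = 2+4 = 6,  c = 116−6² = 80
v_rel = (-4, 0),  |v_rel|² = 16;  v_rel·d = (-4)·(-10) + (0)·(4) = 40
16·t² − 80·t + 80 = 0  ⇒  m = 40² − 16·80 = 320
m = 320 > 0,  v_rel·d = 40 > 0  ⇒  inside

inside=yes margin=320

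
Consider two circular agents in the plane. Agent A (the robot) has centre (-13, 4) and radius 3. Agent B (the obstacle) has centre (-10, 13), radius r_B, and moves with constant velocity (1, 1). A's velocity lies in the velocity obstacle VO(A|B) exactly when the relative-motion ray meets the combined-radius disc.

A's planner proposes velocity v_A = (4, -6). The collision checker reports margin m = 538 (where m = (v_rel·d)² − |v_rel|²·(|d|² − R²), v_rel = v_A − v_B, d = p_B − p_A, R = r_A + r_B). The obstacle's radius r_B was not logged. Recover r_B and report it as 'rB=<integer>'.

m = 538
d = (3, 9);  v_rel = (3, -7),  |v_rel|² = 58
v_rel×d = (3)·(9) − (-7)·(3) = 48
since m = R²·58 − 48²:  R² = (2304 + 538) / 58 = 49
R = √49 = 7  ⇒  r_B = 7 − 3 = 4

rB=4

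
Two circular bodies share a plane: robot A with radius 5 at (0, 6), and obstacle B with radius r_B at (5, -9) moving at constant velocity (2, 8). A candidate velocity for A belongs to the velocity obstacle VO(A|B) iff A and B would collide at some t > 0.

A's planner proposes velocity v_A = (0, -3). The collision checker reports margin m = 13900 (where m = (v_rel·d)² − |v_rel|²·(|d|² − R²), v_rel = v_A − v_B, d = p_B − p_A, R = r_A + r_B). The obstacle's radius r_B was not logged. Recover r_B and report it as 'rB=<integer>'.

m = 13900
d = (5, -15);  v_rel = (-2, -11),  |v_rel|² = 125
v_rel×d = (-2)·(-15) − (-11)·(5) = 85
since m = R²·125 − 85²:  R² = (7225 + 13900) / 125 = 169
R = √169 = 13  ⇒  r_B = 13 − 5 = 8

rB=8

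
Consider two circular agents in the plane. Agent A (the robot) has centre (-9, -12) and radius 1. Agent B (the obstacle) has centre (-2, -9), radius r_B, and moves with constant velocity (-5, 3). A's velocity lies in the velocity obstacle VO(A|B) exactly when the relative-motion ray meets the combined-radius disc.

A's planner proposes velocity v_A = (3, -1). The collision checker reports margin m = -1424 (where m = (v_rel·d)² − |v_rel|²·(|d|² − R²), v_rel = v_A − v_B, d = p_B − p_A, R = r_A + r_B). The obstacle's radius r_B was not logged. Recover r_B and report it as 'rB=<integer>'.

m = -1424
d = (7, 3);  v_rel = (8, -4),  |v_rel|² = 80
v_rel×d = (8)·(3) − (-4)·(7) = 52
since m = R²·80 − 52²:  R² = (2704 + -1424) / 80 = 16
R = √16 = 4  ⇒  r_B = 4 − 1 = 3

rB=3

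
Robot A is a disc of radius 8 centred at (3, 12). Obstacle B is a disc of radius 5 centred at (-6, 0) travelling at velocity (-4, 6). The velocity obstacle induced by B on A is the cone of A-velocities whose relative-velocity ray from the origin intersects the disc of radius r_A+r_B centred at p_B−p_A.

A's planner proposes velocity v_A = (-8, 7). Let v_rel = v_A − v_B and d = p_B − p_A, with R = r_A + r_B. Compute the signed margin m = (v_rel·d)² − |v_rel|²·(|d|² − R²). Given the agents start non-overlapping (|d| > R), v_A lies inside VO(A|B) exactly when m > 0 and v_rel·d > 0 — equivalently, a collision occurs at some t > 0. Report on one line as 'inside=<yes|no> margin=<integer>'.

d = (-9, -12),  |d|² = 225;  R = 8+5 = 13,  c = 225−13² = 56
v_rel = (-4, 1),  |v_rel|² = 17;  v_rel·d = (-4)·(-9) + (1)·(-12) = 24
17·t² − 48·t + 56 = 0  ⇒  m = 24² − 17·56 = -376
m = -376 < 0,  v_rel·d = 24 > 0  ⇒  outside

inside=no margin=-376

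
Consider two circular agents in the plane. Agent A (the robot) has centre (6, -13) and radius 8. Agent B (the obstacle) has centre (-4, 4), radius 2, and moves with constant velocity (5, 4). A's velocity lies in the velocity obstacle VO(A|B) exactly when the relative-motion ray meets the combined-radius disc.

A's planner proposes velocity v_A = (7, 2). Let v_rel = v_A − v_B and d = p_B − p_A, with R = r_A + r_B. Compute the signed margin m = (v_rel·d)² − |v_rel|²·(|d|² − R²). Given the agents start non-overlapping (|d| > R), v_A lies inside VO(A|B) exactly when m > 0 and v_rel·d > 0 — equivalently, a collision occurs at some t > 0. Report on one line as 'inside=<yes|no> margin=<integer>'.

d = (-10, 17),  |d|² = 389;  R = 8+2 = 10,  c = 389−10² = 289
v_rel = (2, -2),  |v_rel|² = 8;  v_rel·d = (2)·(-10) + (-2)·(17) = -54
8·t² + 108·t + 289 = 0  ⇒  m = (-54)² − 8·289 = 604
m = 604 > 0,  v_rel·d = -54 < 0  ⇒  outside

inside=no margin=604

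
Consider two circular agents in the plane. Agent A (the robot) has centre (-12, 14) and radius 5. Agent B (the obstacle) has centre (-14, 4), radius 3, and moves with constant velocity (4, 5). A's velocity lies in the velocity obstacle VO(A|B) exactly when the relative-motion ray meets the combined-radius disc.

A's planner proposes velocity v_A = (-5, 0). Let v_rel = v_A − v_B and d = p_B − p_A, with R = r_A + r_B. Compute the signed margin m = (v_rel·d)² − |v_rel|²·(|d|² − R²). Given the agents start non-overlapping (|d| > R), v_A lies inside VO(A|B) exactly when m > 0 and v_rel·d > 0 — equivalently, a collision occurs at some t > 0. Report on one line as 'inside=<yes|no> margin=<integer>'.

d = (-2, -10),  |d|² = 104;  R = 5+3 = 8,  c = 104−8² = 40
v_rel = (-9, -5),  |v_rel|² = 106;  v_rel·d = (-9)·(-2) + (-5)·(-10) = 68
106·t² − 136·t + 40 = 0  ⇒  m = 68² − 106·40 = 384
m = 384 > 0,  v_rel·d = 68 > 0  ⇒  inside

inside=yes margin=384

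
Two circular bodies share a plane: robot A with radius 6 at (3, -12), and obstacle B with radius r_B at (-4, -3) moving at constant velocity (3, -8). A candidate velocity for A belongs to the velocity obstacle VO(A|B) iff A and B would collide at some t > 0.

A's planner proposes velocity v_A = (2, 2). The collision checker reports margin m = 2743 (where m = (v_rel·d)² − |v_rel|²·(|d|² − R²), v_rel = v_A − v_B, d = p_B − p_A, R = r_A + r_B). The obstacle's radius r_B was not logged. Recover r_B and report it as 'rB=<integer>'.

m = 2743
d = (-7, 9);  v_rel = (-1, 10),  |v_rel|² = 101
v_rel×d = (-1)·(9) − (10)·(-7) = 61
since m = R²·101 − 61²:  R² = (3721 + 2743) / 101 = 64
R = √64 = 8  ⇒  r_B = 8 − 6 = 2

rB=2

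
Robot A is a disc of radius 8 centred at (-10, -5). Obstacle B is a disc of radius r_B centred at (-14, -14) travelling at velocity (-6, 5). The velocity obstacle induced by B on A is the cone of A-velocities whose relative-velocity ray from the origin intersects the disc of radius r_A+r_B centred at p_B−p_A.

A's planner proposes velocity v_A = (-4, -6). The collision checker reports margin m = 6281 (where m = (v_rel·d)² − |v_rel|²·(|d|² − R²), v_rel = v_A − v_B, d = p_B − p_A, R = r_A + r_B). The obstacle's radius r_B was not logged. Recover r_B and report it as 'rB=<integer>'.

m = 6281
d = (-4, -9);  v_rel = (2, -11),  |v_rel|² = 125
v_rel×d = (2)·(-9) − (-11)·(-4) = -62
since m = R²·125 − (-62)²:  R² = (3844 + 6281) / 125 = 81
R = √81 = 9  ⇒  r_B = 9 − 8 = 1

rB=1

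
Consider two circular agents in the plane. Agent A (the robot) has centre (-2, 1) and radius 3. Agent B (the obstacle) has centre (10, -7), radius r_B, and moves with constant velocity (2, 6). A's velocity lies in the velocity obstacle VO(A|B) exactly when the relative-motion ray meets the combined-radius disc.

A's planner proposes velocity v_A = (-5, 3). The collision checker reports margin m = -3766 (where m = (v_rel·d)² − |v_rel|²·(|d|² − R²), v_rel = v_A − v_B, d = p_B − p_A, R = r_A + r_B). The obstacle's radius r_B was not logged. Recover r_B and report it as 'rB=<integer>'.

m = -3766
d = (12, -8);  v_rel = (-7, -3),  |v_rel|² = 58
v_rel×d = (-7)·(-8) − (-3)·(12) = 92
since m = R²·58 − 92²:  R² = (8464 + -3766) / 58 = 81
R = √81 = 9  ⇒  r_B = 9 − 3 = 6

rB=6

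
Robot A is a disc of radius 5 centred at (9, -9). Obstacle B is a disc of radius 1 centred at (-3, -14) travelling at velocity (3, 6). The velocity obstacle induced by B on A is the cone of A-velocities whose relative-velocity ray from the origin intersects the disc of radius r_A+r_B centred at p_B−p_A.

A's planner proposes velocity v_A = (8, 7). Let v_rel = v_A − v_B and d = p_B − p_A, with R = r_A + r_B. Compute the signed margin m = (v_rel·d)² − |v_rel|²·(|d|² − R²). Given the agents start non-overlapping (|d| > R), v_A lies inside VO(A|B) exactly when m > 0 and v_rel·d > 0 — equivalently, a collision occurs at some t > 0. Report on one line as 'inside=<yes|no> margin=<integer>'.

d = (-12, -5),  |d|² = 169;  R = 5+1 = 6,  c = 169−6² = 133
v_rel = (5, 1),  |v_rel|² = 26;  v_rel·d = (5)·(-12) + (1)·(-5) = -65
26·t² + 130·t + 133 = 0  ⇒  m = (-65)² − 26·133 = 767
m = 767 > 0,  v_rel·d = -65 < 0  ⇒  outside

inside=no margin=767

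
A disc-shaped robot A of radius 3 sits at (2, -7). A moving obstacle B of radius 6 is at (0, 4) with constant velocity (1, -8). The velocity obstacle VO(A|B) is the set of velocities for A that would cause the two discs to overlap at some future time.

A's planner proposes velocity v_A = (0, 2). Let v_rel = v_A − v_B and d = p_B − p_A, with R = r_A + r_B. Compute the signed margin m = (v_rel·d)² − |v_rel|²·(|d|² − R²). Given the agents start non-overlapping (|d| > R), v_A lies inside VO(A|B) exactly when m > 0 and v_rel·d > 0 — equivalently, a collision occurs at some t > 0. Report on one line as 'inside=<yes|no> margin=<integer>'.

d = (-2, 11),  |d|² = 125;  R = 3+6 = 9,  c = 125−9² = 44
v_rel = (-1, 10),  |v_rel|² = 101;  v_rel·d = (-1)·(-2) + (10)·(11) = 112
101·t² − 224·t + 44 = 0  ⇒  m = 112² − 101·44 = 8100
m = 8100 > 0,  v_rel·d = 112 > 0  ⇒  inside

inside=yes margin=8100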